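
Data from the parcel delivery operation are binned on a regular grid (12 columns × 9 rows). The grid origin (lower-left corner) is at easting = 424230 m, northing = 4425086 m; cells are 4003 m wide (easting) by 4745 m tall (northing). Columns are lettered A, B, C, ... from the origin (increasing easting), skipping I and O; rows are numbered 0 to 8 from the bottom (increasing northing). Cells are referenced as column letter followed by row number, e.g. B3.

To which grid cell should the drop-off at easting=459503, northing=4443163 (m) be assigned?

Column index: ⌊(459503 − 424230) / 4003⌋ = ⌊8.812⌋ = 8 → column J
Row offset from origin: ⌊(4443163 − 4425086) / 4745⌋ = ⌊3.810⌋ = 3 → row 3

J3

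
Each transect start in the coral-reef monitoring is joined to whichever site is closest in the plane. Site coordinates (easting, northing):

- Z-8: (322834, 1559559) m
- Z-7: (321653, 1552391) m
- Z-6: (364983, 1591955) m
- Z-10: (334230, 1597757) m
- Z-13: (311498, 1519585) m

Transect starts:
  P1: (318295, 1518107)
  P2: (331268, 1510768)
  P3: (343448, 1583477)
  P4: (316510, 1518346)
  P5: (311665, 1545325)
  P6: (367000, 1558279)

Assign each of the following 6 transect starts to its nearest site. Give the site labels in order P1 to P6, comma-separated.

Z-13, Z-13, Z-10, Z-13, Z-7, Z-6

P1 → Z-13 (d²=48383693.00)
P2 → Z-13 (d²=468592389.00)
P3 → Z-10 (d²=288889924.00)
P4 → Z-13 (d²=26655265.00)
P5 → Z-7 (d²=149688500.00)
P6 → Z-6 (d²=1138141265.00)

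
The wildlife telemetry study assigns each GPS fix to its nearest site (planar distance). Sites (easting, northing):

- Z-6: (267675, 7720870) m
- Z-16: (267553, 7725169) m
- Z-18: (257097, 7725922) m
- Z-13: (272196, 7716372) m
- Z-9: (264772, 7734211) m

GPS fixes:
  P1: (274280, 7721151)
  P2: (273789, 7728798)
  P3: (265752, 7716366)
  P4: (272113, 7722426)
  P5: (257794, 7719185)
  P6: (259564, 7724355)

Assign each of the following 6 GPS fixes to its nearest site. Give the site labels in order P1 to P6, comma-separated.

P1 → Z-13 (d²=27181897.00)
P2 → Z-16 (d²=52057337.00)
P3 → Z-6 (d²=23983945.00)
P4 → Z-6 (d²=22116980.00)
P5 → Z-18 (d²=45872978.00)
P6 → Z-18 (d²=8541578.00)

Z-13, Z-16, Z-6, Z-6, Z-18, Z-18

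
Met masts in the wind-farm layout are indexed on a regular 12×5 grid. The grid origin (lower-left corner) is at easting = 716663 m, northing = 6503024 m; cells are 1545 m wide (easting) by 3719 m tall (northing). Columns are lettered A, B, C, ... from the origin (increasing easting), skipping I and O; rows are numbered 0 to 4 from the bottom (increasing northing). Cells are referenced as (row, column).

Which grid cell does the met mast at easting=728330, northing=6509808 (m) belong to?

Column index: ⌊(728330 − 716663) / 1545⌋ = ⌊7.551⌋ = 7 → column H
Row offset from origin: ⌊(6509808 − 6503024) / 3719⌋ = ⌊1.824⌋ = 1 → row 1

(1, H)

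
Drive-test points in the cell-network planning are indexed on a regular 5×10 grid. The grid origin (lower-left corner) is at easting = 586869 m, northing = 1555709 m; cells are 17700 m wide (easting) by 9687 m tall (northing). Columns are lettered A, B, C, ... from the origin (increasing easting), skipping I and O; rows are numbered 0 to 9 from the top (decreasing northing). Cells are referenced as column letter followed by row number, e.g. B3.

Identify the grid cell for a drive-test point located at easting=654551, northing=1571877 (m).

D8

Column index: ⌊(654551 − 586869) / 17700⌋ = ⌊3.824⌋ = 3 → column D
Row offset from origin: ⌊(1571877 − 1555709) / 9687⌋ = ⌊1.669⌋ = 1 → row 8 (counted from top)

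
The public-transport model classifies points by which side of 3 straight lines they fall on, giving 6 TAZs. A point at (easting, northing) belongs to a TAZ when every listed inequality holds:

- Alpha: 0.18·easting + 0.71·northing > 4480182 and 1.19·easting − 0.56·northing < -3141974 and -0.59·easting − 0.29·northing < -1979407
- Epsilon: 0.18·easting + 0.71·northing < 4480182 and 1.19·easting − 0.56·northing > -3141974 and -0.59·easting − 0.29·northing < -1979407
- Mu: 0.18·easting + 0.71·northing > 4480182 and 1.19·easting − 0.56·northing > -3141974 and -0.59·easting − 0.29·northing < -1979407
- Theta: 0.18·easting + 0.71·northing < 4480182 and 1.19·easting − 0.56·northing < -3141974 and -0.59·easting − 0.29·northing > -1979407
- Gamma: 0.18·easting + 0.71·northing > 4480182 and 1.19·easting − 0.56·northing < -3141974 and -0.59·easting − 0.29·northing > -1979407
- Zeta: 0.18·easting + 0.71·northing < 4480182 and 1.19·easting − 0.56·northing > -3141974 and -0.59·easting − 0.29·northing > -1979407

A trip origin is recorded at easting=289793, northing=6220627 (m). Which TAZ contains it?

Zeta

0.18·289793 + 0.71·6220627 = 4468807.910, which is < 4480182
1.19·289793 − 0.56·6220627 = -3138697.450, which is > -3141974
-0.59·289793 − 0.29·6220627 = -1974959.700, which is > -1979407
This sign pattern matches Zeta.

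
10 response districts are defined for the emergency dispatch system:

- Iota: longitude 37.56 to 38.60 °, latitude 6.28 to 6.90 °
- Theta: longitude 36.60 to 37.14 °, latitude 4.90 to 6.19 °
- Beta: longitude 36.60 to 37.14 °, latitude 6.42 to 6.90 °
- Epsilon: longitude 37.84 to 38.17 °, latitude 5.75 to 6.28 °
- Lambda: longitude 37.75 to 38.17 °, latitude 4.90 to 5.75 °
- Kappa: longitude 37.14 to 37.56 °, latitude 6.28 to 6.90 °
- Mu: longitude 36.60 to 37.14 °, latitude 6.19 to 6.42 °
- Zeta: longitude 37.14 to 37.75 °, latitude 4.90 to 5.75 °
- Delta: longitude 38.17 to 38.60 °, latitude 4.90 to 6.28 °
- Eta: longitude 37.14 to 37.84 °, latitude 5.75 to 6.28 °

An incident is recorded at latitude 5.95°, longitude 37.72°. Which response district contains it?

Eta

The point has longitude = 37.72 and latitude = 5.95.
Only Eta satisfies 37.14 ≤ longitude ≤ 37.84 and 5.75 ≤ latitude ≤ 6.28.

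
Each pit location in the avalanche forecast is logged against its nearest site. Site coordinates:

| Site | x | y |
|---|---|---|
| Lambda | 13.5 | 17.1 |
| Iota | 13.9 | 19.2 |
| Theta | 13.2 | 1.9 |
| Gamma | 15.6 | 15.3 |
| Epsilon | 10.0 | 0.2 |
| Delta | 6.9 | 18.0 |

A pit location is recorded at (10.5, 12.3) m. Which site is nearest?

Squared distances to each site:
Lambda: 32.040; Iota: 59.170; Theta: 115.450; Gamma: 35.010; Epsilon: 146.660; Delta: 45.450.
Minimum at Lambda.

Lambda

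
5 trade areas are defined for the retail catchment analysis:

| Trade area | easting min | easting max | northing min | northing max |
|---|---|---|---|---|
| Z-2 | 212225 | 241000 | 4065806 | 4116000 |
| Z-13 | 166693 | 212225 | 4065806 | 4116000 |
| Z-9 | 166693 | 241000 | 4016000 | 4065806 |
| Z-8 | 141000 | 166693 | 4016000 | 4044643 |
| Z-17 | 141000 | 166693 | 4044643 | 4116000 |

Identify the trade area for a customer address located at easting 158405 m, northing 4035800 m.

The point has easting = 158405 and northing = 4035800.
Only Z-8 satisfies 141000 ≤ easting ≤ 166693 and 4016000 ≤ northing ≤ 4044643.

Z-8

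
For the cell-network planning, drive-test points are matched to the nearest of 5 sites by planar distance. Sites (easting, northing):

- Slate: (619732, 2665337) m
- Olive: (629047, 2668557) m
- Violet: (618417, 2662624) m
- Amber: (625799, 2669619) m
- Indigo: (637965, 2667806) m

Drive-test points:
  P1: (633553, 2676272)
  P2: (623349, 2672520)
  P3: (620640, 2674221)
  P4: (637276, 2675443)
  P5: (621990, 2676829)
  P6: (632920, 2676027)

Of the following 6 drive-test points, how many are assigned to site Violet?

0

P1 → Olive
P2 → Amber
P3 → Amber
P4 → Indigo
P5 → Amber
P6 → Olive
0 of the 6 go to Violet.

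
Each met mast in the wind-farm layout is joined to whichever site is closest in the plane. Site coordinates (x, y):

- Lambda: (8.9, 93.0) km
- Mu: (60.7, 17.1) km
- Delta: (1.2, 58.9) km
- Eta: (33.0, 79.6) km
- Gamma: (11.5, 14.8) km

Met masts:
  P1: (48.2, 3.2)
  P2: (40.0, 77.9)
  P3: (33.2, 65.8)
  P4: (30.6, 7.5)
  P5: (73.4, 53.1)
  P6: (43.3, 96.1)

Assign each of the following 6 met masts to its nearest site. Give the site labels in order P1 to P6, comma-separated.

P1 → Mu (d²=349.46)
P2 → Eta (d²=51.89)
P3 → Eta (d²=190.48)
P4 → Gamma (d²=418.10)
P5 → Mu (d²=1457.29)
P6 → Eta (d²=378.34)

Mu, Eta, Eta, Gamma, Mu, Eta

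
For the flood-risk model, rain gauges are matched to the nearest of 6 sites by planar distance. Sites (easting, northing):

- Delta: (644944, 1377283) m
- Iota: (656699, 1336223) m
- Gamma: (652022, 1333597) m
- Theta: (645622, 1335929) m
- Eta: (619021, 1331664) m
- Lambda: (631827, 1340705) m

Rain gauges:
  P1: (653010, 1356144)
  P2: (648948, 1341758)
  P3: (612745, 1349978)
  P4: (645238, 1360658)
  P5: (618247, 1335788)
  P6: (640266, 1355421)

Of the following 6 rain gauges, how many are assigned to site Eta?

2

P1 → Iota
P2 → Theta
P3 → Eta
P4 → Delta
P5 → Eta
P6 → Lambda
2 of the 6 go to Eta.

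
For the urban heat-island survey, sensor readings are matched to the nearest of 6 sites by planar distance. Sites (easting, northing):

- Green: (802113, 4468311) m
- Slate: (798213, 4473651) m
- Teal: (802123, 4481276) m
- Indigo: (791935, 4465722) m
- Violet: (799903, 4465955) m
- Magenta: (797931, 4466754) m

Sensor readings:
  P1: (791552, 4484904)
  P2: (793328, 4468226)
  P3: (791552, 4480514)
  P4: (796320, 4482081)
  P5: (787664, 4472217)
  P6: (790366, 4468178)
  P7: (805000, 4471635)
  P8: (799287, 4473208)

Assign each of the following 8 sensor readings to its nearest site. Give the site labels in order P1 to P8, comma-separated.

P1 → Teal (d²=124908425.00)
P2 → Indigo (d²=8210465.00)
P3 → Slate (d²=91469690.00)
P4 → Teal (d²=34322834.00)
P5 → Indigo (d²=60426466.00)
P6 → Indigo (d²=8493697.00)
P7 → Green (d²=19383745.00)
P8 → Slate (d²=1349725.00)

Teal, Indigo, Slate, Teal, Indigo, Indigo, Green, Slate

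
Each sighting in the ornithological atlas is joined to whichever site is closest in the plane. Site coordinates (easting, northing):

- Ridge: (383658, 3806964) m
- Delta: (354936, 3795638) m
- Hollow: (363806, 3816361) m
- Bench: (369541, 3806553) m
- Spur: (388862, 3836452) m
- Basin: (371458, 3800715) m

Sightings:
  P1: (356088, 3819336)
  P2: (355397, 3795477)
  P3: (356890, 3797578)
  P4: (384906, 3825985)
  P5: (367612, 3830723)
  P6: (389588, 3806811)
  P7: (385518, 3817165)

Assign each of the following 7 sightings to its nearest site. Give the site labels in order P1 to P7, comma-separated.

Hollow, Delta, Delta, Spur, Hollow, Ridge, Ridge

P1 → Hollow (d²=68418149.00)
P2 → Delta (d²=238442.00)
P3 → Delta (d²=7581716.00)
P4 → Spur (d²=125208025.00)
P5 → Hollow (d²=220752680.00)
P6 → Ridge (d²=35188309.00)
P7 → Ridge (d²=107520001.00)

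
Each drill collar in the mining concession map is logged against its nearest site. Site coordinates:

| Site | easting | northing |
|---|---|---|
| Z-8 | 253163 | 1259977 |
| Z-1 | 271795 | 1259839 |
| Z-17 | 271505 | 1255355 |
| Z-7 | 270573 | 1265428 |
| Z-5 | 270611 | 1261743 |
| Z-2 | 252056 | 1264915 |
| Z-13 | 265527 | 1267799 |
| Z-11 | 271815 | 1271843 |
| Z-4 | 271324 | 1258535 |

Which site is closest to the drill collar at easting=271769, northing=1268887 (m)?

Squared distances to each site:
Z-8: 425571336.000; Z-1: 81866980.000; Z-17: 183184720.000; Z-7: 13395097.000; Z-5: 52377700.000; Z-2: 404379153.000; Z-13: 40146308.000; Z-11: 8740052.000; Z-4: 107361929.000.
Minimum at Z-11.

Z-11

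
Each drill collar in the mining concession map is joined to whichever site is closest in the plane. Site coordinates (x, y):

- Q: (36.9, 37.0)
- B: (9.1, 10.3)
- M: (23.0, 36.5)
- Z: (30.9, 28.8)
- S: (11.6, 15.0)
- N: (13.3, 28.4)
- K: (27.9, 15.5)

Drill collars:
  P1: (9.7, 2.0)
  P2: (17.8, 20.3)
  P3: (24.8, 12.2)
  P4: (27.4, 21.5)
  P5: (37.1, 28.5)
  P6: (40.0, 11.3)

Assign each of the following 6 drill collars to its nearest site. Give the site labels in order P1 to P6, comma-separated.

B, S, K, K, Z, K

P1 → B (d²=69.25)
P2 → S (d²=66.53)
P3 → K (d²=20.50)
P4 → K (d²=36.25)
P5 → Z (d²=38.53)
P6 → K (d²=164.05)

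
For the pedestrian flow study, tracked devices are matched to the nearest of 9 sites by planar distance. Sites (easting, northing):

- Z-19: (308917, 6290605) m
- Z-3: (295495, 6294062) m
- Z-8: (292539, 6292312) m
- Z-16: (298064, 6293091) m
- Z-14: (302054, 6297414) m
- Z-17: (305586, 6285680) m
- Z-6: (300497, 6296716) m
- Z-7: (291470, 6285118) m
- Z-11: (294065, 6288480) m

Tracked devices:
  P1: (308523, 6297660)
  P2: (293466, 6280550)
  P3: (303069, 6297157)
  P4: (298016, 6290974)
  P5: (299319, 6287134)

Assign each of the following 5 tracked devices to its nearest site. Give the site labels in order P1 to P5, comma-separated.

P1 → Z-14 (d²=41908477.00)
P2 → Z-7 (d²=24850640.00)
P3 → Z-14 (d²=1096274.00)
P4 → Z-16 (d²=4483993.00)
P5 → Z-11 (d²=29416232.00)

Z-14, Z-7, Z-14, Z-16, Z-11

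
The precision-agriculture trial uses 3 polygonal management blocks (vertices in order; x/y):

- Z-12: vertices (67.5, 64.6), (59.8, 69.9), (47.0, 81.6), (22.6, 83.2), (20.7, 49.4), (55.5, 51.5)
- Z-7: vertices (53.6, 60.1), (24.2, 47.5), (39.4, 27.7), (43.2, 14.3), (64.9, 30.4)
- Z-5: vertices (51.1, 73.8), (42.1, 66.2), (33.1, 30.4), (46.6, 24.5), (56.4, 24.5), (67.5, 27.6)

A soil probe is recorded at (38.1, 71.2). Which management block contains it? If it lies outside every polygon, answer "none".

Z-12

Cast a ray rightward from (38.1, 71.2). For each polygon, the edges (by vertex number in listed order) whose endpoints lie on opposite sides of y = 71.2, where each meets that height, and whether that is right or left of the point:
Z-12: 2–3 at x≈58.38 (right), 4–5 at x≈21.93 (left) → 1 crossing.
Z-7: no edge straddles that height → 0 crossings.
Z-5: 1–2 at x≈48.02 (right), 6–1 at x≈52.02 (right) → 2 crossings.
Only Z-12 has an odd count, so the point is inside Z-12.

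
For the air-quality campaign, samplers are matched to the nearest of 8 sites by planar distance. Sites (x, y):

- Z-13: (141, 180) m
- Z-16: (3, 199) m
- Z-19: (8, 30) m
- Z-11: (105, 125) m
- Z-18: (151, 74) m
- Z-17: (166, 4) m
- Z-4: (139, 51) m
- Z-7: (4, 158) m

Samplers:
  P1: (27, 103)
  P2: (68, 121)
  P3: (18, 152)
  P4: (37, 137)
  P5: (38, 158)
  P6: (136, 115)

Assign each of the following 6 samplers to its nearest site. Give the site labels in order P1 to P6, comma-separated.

P1 → Z-7 (d²=3554.00)
P2 → Z-11 (d²=1385.00)
P3 → Z-7 (d²=232.00)
P4 → Z-7 (d²=1530.00)
P5 → Z-7 (d²=1156.00)
P6 → Z-11 (d²=1061.00)

Z-7, Z-11, Z-7, Z-7, Z-7, Z-11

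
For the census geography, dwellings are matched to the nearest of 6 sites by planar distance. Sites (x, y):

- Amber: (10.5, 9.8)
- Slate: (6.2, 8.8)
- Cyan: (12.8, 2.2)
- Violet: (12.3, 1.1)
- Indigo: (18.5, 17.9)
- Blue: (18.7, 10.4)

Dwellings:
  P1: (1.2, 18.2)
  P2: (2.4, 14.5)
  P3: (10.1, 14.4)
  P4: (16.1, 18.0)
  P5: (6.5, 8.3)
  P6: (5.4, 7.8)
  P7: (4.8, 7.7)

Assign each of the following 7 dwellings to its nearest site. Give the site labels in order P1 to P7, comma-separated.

Slate, Slate, Amber, Indigo, Slate, Slate, Slate

P1 → Slate (d²=113.36)
P2 → Slate (d²=46.93)
P3 → Amber (d²=21.32)
P4 → Indigo (d²=5.77)
P5 → Slate (d²=0.34)
P6 → Slate (d²=1.64)
P7 → Slate (d²=3.17)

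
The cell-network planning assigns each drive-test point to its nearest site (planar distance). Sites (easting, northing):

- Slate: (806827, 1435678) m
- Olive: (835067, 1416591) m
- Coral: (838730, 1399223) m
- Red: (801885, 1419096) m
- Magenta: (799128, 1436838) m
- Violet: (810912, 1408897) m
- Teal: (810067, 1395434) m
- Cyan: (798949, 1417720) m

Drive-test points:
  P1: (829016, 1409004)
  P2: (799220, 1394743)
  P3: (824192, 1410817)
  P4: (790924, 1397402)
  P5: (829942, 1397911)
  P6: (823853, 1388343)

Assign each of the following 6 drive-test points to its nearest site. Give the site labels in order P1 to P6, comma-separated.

Olive, Teal, Olive, Teal, Coral, Teal

P1 → Olive (d²=94177170.00)
P2 → Teal (d²=118134890.00)
P3 → Olive (d²=151604701.00)
P4 → Teal (d²=370327473.00)
P5 → Coral (d²=78950288.00)
P6 → Teal (d²=240336077.00)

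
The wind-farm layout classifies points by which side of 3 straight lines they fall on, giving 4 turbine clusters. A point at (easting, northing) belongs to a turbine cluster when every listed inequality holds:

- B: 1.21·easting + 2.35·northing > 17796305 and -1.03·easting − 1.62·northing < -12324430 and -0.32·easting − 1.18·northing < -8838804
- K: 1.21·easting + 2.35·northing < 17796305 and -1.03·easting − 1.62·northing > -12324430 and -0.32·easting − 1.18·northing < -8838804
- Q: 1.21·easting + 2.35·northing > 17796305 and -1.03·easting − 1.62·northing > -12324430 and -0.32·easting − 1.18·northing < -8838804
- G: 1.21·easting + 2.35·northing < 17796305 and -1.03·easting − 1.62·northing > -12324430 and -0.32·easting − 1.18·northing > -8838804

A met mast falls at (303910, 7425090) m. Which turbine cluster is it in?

B

1.21·303910 + 2.35·7425090 = 17816692.600, which is > 17796305
-1.03·303910 − 1.62·7425090 = -12341673.100, which is < -12324430
-0.32·303910 − 1.18·7425090 = -8858857.400, which is < -8838804
This sign pattern matches B.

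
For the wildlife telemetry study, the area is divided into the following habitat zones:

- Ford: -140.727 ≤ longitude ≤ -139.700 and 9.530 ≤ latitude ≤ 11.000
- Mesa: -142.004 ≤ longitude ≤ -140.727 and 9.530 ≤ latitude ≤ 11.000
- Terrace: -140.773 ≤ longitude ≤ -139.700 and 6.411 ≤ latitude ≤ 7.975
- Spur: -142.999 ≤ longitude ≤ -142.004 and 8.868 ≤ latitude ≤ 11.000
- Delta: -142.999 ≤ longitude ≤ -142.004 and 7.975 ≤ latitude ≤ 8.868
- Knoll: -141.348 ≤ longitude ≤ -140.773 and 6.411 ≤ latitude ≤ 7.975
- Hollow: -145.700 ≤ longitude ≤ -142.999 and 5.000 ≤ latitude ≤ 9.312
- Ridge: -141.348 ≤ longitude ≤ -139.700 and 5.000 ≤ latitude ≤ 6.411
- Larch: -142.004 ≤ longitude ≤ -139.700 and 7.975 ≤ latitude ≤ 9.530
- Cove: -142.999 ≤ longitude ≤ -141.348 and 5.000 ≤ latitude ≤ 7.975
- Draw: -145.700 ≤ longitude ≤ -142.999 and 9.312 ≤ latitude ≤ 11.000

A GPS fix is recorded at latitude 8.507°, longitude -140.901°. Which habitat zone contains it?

Larch

The point has longitude = -140.901 and latitude = 8.507.
Only Larch satisfies -142.004 ≤ longitude ≤ -139.700 and 7.975 ≤ latitude ≤ 9.530.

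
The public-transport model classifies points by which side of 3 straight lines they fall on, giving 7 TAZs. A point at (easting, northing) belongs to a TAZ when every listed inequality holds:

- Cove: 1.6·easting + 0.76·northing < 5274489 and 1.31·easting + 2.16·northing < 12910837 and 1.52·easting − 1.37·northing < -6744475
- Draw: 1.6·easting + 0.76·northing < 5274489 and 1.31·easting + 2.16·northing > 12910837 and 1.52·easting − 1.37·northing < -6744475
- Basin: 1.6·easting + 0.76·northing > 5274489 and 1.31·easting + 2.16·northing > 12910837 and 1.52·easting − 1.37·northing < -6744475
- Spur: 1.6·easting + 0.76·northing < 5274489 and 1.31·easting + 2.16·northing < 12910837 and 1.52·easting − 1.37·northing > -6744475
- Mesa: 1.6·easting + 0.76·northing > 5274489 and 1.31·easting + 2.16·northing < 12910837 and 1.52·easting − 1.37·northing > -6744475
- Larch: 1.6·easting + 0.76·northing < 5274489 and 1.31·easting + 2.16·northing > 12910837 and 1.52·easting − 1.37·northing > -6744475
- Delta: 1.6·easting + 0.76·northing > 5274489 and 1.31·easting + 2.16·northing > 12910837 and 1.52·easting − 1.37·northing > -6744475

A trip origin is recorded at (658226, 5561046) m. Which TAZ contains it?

1.6·658226 + 0.76·5561046 = 5279556.560, which is > 5274489
1.31·658226 + 2.16·5561046 = 12874135.420, which is < 12910837
1.52·658226 − 1.37·5561046 = -6618129.500, which is > -6744475
This sign pattern matches Mesa.

Mesa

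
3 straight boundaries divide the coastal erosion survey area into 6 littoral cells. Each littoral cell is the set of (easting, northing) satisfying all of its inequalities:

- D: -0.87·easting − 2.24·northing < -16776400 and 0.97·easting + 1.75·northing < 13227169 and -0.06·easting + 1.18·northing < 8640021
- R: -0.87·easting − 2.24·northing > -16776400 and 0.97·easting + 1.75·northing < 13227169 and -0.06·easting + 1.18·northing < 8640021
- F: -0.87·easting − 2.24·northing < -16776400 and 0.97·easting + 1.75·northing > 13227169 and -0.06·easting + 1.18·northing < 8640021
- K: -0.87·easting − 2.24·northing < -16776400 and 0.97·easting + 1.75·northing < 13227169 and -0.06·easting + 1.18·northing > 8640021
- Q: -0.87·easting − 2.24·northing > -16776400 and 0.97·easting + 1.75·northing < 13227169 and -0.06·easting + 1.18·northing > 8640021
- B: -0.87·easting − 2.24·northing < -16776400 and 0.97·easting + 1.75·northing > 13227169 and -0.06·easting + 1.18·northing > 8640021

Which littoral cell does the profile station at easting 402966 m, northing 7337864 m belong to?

-0.87·402966 − 2.24·7337864 = -16787395.780, which is < -16776400
0.97·402966 + 1.75·7337864 = 13232139.020, which is > 13227169
-0.06·402966 + 1.18·7337864 = 8634501.560, which is < 8640021
This sign pattern matches F.

F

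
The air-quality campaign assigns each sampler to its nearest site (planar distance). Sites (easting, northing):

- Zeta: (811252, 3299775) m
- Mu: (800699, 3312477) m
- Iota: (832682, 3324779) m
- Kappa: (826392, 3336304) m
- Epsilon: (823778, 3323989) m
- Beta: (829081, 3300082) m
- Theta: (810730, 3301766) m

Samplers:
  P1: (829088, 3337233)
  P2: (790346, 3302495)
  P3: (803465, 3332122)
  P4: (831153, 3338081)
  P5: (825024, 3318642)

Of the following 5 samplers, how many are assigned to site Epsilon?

1

P1 → Kappa
P2 → Mu
P3 → Mu
P4 → Kappa
P5 → Epsilon
1 of the 5 goes to Epsilon.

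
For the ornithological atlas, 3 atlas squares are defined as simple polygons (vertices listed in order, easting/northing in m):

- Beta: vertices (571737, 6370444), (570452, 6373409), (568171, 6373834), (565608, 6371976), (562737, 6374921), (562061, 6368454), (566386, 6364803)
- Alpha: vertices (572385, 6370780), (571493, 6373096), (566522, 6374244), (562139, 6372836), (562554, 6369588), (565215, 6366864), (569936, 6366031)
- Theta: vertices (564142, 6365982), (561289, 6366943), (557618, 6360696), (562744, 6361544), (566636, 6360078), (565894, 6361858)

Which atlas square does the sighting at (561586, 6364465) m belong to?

Theta

Cast a ray rightward from (561586, 6364465). For each polygon, the edges (by vertex number in listed order) whose endpoints lie on opposite sides of northing = 6364465, where each meets that height, and whether that is right or left of the point:
Beta: no edge straddles that height → 0 crossings.
Alpha: no edge straddles that height → 0 crossings.
Theta: 2–3 at easting≈559832.8 (left), 6–1 at easting≈564786.5 (right) → 1 crossing.
Only Theta has an odd count, so the point is inside Theta.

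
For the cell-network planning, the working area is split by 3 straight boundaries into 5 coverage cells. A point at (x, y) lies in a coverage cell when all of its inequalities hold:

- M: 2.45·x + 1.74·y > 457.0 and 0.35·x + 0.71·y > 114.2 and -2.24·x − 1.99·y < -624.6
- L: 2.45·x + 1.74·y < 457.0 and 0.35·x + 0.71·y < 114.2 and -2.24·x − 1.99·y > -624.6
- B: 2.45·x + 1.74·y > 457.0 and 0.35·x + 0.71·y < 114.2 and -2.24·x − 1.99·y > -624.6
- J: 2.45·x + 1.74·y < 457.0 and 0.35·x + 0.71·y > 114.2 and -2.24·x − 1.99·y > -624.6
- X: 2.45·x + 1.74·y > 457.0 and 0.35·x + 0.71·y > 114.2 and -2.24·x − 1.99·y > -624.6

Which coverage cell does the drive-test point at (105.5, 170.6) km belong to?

2.45·105.5 + 1.74·170.6 = 555.319, which is > 457.0
0.35·105.5 + 0.71·170.6 = 158.051, which is > 114.2
-2.24·105.5 − 1.99·170.6 = -575.814, which is > -624.6
This sign pattern matches X.

X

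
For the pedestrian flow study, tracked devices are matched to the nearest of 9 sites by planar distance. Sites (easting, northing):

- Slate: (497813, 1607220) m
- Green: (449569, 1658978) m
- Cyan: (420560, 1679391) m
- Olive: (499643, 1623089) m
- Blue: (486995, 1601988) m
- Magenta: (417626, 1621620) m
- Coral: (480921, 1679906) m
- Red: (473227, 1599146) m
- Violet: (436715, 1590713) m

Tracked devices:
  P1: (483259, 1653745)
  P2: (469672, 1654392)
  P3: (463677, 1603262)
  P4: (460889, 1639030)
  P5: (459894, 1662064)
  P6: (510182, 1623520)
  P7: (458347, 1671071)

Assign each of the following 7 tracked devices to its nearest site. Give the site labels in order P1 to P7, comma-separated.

P1 → Coral (d²=689864165.00)
P2 → Green (d²=425162005.00)
P3 → Red (d²=108143956.00)
P4 → Green (d²=526065104.00)
P5 → Green (d²=116129021.00)
P6 → Olive (d²=111256282.00)
P7 → Green (d²=223293933.00)

Coral, Green, Red, Green, Green, Olive, Green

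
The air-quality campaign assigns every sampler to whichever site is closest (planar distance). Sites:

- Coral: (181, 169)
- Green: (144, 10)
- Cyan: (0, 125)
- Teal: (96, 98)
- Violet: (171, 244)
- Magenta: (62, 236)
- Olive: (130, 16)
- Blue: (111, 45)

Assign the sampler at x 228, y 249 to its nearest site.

Squared distances to each site:
Coral: 8609.000; Green: 64177.000; Cyan: 67360.000; Teal: 40225.000; Violet: 3274.000; Magenta: 27725.000; Olive: 63893.000; Blue: 55305.000.
Minimum at Violet.

Violet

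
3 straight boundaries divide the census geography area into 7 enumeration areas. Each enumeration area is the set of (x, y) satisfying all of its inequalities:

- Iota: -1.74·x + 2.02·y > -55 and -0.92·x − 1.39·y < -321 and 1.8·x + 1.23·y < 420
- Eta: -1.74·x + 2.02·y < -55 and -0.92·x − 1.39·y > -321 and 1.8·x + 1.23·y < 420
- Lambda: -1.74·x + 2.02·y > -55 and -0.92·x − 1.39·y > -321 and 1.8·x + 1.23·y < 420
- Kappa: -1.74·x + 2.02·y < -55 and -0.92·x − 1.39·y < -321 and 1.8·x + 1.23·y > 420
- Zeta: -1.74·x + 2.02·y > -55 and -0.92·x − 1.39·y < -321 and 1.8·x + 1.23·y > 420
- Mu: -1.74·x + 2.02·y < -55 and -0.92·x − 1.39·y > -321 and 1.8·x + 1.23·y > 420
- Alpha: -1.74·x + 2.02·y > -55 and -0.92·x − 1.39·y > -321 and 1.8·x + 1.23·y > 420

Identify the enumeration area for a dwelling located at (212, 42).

-1.74·212 + 2.02·42 = -284.040, which is < -55
-0.92·212 − 1.39·42 = -253.420, which is > -321
1.8·212 + 1.23·42 = 433.260, which is > 420
This sign pattern matches Mu.

Mu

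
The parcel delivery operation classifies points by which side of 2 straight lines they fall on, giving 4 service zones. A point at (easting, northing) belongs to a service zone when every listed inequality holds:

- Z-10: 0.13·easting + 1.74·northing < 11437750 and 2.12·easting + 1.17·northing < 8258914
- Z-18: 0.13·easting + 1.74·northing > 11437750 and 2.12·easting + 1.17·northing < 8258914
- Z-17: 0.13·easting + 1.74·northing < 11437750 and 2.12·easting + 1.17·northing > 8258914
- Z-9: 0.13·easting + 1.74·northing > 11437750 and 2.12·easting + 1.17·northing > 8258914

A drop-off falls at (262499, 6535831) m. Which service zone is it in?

0.13·262499 + 1.74·6535831 = 11406470.810, which is < 11437750
2.12·262499 + 1.17·6535831 = 8203420.150, which is < 8258914
This sign pattern matches Z-10.

Z-10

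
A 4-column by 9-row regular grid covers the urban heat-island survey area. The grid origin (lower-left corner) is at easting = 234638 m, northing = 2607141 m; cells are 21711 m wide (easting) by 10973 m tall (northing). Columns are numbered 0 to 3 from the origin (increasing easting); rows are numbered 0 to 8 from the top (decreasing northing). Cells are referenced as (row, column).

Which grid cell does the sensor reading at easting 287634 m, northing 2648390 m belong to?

(5, 2)

Column index: ⌊(287634 − 234638) / 21711⌋ = ⌊2.441⌋ = 2
Row offset from origin: ⌊(2648390 − 2607141) / 10973⌋ = ⌊3.759⌋ = 3 → row 5 (counted from top)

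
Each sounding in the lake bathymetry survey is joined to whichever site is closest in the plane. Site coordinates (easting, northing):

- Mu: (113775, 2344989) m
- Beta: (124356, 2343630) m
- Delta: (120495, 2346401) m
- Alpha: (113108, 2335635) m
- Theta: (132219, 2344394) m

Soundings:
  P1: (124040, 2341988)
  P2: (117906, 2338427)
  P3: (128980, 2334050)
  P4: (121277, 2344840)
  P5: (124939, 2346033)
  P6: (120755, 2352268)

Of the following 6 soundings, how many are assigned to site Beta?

P1 → Beta
P2 → Alpha
P3 → Beta
P4 → Delta
P5 → Beta
P6 → Delta
3 of the 6 go to Beta.

3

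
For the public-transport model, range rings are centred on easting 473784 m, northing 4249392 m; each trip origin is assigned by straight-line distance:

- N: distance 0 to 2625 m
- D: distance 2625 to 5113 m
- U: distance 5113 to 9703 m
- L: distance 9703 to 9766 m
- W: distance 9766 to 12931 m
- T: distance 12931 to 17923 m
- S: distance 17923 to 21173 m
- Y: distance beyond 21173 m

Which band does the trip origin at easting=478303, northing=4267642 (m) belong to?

Distance = √((478303−473784)² + (4267642−4249392)²) = √(20421361.000 + 333062500.000) = 18801.166 m.
17923 ≤ 18801.166 < 21173 → S.

S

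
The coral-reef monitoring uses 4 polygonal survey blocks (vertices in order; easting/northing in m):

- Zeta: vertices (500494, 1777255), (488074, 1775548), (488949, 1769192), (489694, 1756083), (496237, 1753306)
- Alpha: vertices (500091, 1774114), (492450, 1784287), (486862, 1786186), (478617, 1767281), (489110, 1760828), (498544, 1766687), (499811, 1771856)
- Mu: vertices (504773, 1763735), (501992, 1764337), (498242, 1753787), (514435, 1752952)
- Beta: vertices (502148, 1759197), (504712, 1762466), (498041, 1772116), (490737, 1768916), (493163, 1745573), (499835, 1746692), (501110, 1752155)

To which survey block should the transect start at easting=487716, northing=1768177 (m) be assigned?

Cast a ray rightward from (487716, 1768177). For each polygon, the edges (by vertex number in listed order) whose endpoints lie on opposite sides of northing = 1768177, where each meets that height, and whether that is right or left of the point:
Zeta: 3–4 at easting≈489006.7 (right), 5–1 at easting≈498880.4 (right) → 2 crossings.
Alpha: 3–4 at easting≈479007.8 (left), 6–7 at easting≈498909.2 (right) → 1 crossing.
Mu: no edge straddles that height → 0 crossings.
Beta: 2–3 at easting≈500764.0 (right), 4–5 at easting≈490813.8 (right) → 2 crossings.
Only Alpha has an odd count, so the point is inside Alpha.

Alpha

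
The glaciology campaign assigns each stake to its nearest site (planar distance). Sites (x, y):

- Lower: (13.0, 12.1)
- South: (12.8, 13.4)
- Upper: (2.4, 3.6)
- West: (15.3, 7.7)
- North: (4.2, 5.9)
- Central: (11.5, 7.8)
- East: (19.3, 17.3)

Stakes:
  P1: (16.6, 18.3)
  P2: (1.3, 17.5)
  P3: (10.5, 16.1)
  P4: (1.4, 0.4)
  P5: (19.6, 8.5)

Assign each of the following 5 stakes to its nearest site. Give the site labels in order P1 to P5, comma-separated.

P1 → East (d²=8.29)
P2 → North (d²=142.97)
P3 → South (d²=12.58)
P4 → Upper (d²=11.24)
P5 → West (d²=19.13)

East, North, South, Upper, West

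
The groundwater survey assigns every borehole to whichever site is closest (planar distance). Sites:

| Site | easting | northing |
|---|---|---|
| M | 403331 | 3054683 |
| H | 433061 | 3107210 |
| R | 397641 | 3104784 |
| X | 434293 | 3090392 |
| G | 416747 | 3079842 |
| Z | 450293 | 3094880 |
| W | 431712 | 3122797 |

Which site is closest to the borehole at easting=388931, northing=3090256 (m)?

Squared distances to each site:
M: 1472798329.000; H: 2234895016.000; R: 286926884.000; X: 2057729540.000; G: 882181252.000; Z: 3786676420.000; W: 2889130642.000.
Minimum at R.

R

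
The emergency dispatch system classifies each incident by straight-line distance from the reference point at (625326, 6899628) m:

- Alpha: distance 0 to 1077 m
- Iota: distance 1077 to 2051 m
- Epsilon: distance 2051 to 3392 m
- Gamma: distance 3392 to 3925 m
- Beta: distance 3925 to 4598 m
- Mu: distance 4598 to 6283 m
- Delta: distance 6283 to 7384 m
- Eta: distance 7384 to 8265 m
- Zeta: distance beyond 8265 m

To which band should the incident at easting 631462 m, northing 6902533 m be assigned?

Distance = √((631462−625326)² + (6902533−6899628)²) = √(37650496.000 + 8439025.000) = 6788.926 m.
6283 ≤ 6788.926 < 7384 → Delta.

Delta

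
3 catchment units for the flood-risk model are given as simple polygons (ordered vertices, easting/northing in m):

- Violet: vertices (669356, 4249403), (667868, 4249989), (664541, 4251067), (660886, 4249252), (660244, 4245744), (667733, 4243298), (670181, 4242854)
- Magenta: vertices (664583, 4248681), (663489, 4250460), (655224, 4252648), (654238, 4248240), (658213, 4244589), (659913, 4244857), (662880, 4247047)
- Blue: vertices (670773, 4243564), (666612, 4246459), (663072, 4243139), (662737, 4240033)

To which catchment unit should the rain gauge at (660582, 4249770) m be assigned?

Magenta

Cast a ray rightward from (660582, 4249770). For each polygon, the edges (by vertex number in listed order) whose endpoints lie on opposite sides of northing = 4249770, where each meets that height, and whether that is right or left of the point:
Violet: 1–2 at easting≈668424.1 (right), 3–4 at easting≈661929.1 (right) → 2 crossings.
Magenta: 1–2 at easting≈663913.3 (right), 3–4 at easting≈654580.2 (left) → 1 crossing.
Blue: no edge straddles that height → 0 crossings.
Only Magenta has an odd count, so the point is inside Magenta.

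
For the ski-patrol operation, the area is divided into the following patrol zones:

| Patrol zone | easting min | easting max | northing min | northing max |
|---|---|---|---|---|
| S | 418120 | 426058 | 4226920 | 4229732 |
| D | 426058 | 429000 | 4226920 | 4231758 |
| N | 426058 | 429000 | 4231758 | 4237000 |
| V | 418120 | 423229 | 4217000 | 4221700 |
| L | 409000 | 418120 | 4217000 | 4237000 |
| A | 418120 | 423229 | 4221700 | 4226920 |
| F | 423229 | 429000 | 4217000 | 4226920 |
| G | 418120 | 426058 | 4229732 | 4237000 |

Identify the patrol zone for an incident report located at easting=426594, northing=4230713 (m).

The point has easting = 426594 and northing = 4230713.
Only D satisfies 426058 ≤ easting ≤ 429000 and 4226920 ≤ northing ≤ 4231758.

D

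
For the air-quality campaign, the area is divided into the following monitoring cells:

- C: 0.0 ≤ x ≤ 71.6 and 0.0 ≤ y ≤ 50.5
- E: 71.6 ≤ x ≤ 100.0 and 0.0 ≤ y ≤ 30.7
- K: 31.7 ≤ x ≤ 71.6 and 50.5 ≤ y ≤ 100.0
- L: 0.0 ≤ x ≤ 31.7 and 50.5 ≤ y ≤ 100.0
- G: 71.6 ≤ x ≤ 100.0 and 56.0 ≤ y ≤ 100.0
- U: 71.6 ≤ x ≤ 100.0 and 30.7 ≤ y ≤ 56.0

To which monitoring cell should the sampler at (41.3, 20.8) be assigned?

C

The point has x = 41.3 and y = 20.8.
Only C satisfies 0.0 ≤ x ≤ 71.6 and 0.0 ≤ y ≤ 50.5.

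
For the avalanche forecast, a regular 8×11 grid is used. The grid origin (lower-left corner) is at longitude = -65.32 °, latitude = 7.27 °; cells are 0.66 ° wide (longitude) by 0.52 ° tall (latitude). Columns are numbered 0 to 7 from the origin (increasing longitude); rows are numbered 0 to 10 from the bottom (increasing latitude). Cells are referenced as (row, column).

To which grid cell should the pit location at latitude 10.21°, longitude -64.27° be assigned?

(5, 1)

Column index: ⌊(-64.27 − -65.32) / 0.66⌋ = ⌊1.591⌋ = 1
Row offset from origin: ⌊(10.21 − 7.27) / 0.52⌋ = ⌊5.654⌋ = 5 → row 5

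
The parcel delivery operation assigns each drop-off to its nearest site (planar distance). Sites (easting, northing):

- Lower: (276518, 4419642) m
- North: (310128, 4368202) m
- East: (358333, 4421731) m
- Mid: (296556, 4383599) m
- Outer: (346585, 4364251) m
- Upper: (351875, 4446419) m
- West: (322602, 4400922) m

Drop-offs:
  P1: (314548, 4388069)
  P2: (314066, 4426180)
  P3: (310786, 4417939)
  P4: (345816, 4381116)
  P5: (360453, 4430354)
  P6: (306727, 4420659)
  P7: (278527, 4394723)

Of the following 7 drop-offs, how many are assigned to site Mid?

P1 → West
P2 → West
P3 → West
P4 → Outer
P5 → East
P6 → West
P7 → Mid
1 of the 7 goes to Mid.

1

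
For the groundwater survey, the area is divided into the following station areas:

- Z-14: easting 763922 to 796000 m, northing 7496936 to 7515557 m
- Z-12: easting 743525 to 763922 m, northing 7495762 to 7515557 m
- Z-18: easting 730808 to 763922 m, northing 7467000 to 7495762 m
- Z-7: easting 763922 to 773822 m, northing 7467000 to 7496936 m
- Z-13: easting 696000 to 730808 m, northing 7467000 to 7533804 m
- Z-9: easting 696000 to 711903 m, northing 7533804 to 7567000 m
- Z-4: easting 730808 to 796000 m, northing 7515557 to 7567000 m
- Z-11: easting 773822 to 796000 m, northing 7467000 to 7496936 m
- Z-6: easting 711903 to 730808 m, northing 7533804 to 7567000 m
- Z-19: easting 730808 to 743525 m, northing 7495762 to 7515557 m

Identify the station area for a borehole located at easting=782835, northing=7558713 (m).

The point has easting = 782835 and northing = 7558713.
Only Z-4 satisfies 730808 ≤ easting ≤ 796000 and 7515557 ≤ northing ≤ 7567000.

Z-4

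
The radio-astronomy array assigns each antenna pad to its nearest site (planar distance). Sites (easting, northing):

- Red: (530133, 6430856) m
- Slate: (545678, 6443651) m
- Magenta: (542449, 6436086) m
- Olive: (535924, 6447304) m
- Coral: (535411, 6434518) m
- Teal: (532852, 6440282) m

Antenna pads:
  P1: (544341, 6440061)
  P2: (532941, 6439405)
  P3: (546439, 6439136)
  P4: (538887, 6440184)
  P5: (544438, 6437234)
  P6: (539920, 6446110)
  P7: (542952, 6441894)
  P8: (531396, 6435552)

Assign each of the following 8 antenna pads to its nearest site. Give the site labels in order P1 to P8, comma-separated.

P1 → Slate (d²=14675669.00)
P2 → Teal (d²=777050.00)
P3 → Slate (d²=20964346.00)
P4 → Magenta (d²=29481448.00)
P5 → Magenta (d²=5274025.00)
P6 → Olive (d²=17393652.00)
P7 → Slate (d²=10518125.00)
P8 → Coral (d²=17189381.00)

Slate, Teal, Slate, Magenta, Magenta, Olive, Slate, Coral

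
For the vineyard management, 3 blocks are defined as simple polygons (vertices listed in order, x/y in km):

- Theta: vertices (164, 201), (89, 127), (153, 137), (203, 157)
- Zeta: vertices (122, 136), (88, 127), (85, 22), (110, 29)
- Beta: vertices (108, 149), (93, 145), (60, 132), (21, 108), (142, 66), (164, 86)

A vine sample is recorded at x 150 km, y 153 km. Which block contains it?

Theta

Cast a ray rightward from (150, 153). For each polygon, the edges (by vertex number in listed order) whose endpoints lie on opposite sides of y = 153, where each meets that height, and whether that is right or left of the point:
Theta: 1–2 at x≈115.4 (left), 3–4 at x≈193.0 (right) → 1 crossing.
Zeta: no edge straddles that height → 0 crossings.
Beta: no edge straddles that height → 0 crossings.
Only Theta has an odd count, so the point is inside Theta.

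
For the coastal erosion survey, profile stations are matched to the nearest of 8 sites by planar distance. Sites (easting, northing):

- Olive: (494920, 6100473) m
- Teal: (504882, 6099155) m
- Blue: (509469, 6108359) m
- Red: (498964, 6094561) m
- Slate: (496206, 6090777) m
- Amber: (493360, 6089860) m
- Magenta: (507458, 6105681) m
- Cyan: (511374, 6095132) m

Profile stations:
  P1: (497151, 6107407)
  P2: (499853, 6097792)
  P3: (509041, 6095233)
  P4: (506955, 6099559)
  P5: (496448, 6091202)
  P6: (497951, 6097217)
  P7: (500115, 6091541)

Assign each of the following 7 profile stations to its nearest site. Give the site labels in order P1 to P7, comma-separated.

Olive, Red, Cyan, Teal, Slate, Red, Red

P1 → Olive (d²=53057717.00)
P2 → Red (d²=11229682.00)
P3 → Cyan (d²=5453090.00)
P4 → Teal (d²=4460545.00)
P5 → Slate (d²=239189.00)
P6 → Red (d²=8080505.00)
P7 → Red (d²=10445201.00)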